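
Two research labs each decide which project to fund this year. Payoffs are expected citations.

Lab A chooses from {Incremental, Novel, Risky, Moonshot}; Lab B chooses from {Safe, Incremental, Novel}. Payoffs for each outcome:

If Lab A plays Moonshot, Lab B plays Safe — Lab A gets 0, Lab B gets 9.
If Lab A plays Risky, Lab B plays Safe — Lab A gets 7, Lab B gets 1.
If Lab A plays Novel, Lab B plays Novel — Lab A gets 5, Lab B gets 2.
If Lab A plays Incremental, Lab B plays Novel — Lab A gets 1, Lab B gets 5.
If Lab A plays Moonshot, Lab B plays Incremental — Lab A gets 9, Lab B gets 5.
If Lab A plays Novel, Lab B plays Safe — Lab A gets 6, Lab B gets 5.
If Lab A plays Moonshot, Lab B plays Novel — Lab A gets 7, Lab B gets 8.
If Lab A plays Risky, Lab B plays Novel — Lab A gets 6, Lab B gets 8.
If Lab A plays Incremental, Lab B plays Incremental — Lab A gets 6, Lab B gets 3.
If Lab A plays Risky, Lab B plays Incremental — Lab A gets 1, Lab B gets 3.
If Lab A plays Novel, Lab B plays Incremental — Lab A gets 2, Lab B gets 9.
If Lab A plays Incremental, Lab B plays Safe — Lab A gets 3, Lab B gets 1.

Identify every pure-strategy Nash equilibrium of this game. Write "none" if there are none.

Lab A against Safe: payoffs 3, 6, 7, 0 → best response Risky.
Lab A against Incremental: payoffs 6, 2, 1, 9 → best response Moonshot.
Lab A against Novel: payoffs 1, 5, 6, 7 → best response Moonshot.
Lab B against Incremental: payoffs 1, 3, 5 → best response Novel.
Lab B against Novel: payoffs 5, 9, 2 → best response Incremental.
Lab B against Risky: payoffs 1, 3, 8 → best response Novel.
Lab B against Moonshot: payoffs 9, 5, 8 → best response Safe.
No profile is a mutual best response for all players.

There is no pure-strategy Nash equilibrium.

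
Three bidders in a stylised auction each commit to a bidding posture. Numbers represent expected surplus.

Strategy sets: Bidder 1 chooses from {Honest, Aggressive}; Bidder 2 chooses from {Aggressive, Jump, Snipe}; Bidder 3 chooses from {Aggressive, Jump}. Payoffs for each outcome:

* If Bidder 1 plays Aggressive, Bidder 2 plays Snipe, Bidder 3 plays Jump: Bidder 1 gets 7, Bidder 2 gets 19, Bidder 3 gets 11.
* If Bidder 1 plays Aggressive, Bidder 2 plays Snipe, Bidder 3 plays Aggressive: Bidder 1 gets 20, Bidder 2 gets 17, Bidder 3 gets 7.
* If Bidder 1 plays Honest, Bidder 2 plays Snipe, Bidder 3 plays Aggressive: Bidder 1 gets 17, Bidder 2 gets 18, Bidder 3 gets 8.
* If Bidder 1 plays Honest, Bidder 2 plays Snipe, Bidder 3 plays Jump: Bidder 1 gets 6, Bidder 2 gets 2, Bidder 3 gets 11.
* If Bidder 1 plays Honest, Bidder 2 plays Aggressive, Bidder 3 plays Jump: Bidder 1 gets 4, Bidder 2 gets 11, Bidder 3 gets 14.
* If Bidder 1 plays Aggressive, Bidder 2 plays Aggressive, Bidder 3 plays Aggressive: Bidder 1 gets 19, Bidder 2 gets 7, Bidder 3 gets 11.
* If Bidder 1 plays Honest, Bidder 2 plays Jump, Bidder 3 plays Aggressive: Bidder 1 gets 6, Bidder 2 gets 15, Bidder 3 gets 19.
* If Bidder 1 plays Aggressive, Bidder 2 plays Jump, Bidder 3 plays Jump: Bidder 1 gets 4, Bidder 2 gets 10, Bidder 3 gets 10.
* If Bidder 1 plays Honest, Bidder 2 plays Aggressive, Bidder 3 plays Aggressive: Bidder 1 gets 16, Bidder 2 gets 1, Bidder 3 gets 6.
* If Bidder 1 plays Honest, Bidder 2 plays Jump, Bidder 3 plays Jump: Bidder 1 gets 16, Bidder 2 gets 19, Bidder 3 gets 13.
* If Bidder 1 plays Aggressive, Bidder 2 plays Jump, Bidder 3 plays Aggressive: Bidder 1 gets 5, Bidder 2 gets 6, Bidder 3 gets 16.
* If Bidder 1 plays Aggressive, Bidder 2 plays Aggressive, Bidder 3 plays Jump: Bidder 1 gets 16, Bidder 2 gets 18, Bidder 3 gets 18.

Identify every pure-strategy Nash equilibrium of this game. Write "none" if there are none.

The unique pure-strategy Nash equilibrium is (Aggressive, Snipe, Jump).

Mark each player's best response to every combination of opponents' strategies; a profile where every player is best-responding is a pure Nash equilibrium.
Bidder 1 against (Aggressive, Aggressive): payoffs 16, 19 → best response Aggressive.
Bidder 1 against (Aggressive, Jump): payoffs 4, 16 → best response Aggressive.
Bidder 1 against (Jump, Aggressive): payoffs 6, 5 → best response Honest.
Bidder 1 against (Jump, Jump): payoffs 16, 4 → best response Honest.
Bidder 1 against (Snipe, Aggressive): payoffs 17, 20 → best response Aggressive.
Bidder 1 against (Snipe, Jump): payoffs 6, 7 → best response Aggressive.
Bidder 2 against (Honest, Aggressive): payoffs 1, 15, 18 → best response Snipe.
Bidder 2 against (Honest, Jump): payoffs 11, 19, 2 → best response Jump.
Bidder 2 against (Aggressive, Aggressive): payoffs 7, 6, 17 → best response Snipe.
Bidder 2 against (Aggressive, Jump): payoffs 18, 10, 19 → best response Snipe.
Bidder 3 against (Honest, Aggressive): payoffs 6, 14 → best response Jump.
Bidder 3 against (Honest, Jump): payoffs 19, 13 → best response Aggressive.
Bidder 3 against (Honest, Snipe): payoffs 8, 11 → best response Jump.
Bidder 3 against (Aggressive, Aggressive): payoffs 11, 18 → best response Jump.
Bidder 3 against (Aggressive, Jump): payoffs 16, 10 → best response Aggressive.
Bidder 3 against (Aggressive, Snipe): payoffs 7, 11 → best response Jump.
Mutual best responses: (Aggressive, Snipe, Jump).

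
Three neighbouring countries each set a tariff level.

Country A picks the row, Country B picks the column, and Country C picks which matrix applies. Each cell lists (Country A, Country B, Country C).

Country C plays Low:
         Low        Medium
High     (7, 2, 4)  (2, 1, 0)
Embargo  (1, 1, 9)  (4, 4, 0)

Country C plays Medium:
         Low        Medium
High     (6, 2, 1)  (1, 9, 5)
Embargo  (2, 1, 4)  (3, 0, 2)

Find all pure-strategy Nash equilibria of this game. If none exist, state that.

Pure NE: (High, Low, Low)

For each strategy profile, look for a profitable unilateral deviation.
(High, Low, Low): Country A gets 7, best alternative 1; Country B gets 2, best alternative 1; Country C gets 4, best alternative 1. No profitable deviation — NE.
(High, Low, Medium): Country B can switch to Medium (2 → 9). Not NE.
(High, Medium, Low): Country A can switch to Embargo (2 → 4). Not NE.
(High, Medium, Medium): Country A can switch to Embargo (1 → 3). Not NE.
(Embargo, Low, Low): Country A can switch to High (1 → 7). Not NE.
(Embargo, Low, Medium): Country A can switch to High (2 → 6). Not NE.
(Embargo, Medium, Low): Country C can switch to Medium (0 → 2). Not NE.
(Embargo, Medium, Medium): Country B can switch to Low (0 → 1). Not NE.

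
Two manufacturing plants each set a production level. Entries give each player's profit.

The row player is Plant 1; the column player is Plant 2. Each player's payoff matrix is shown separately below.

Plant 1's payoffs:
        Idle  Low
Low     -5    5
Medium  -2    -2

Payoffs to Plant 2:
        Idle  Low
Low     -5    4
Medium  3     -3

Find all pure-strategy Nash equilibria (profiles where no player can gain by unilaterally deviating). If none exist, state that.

Pure-strategy Nash equilibria: (Low, Low), (Medium, Idle)

For each strategy profile, look for a profitable unilateral deviation.
(Low, Idle): Plant 1 can switch to Medium (-5 → -2). Not NE.
(Low, Low): Plant 1 gets 5, best alternative -2; Plant 2 gets 4, best alternative -5. No profitable deviation — NE.
(Medium, Idle): Plant 1 gets -2, best alternative -5; Plant 2 gets 3, best alternative -3. No profitable deviation — NE.
(Medium, Low): Plant 1 can switch to Low (-2 → 5). Not NE.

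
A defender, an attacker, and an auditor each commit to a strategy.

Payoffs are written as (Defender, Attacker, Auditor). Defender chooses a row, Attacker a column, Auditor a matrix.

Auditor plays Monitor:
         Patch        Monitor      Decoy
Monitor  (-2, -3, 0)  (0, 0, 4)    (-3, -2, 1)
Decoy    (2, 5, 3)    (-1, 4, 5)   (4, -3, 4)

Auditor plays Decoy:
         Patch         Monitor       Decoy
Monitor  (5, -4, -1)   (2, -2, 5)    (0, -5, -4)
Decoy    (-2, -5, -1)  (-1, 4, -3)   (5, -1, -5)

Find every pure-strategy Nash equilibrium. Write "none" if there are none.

(Monitor, Monitor, Decoy), (Decoy, Patch, Monitor)

Defender against (Patch, Monitor): payoffs -2, 2 → best response Decoy.
Defender against (Patch, Decoy): payoffs 5, -2 → best response Monitor.
Defender against (Monitor, Monitor): payoffs 0, -1 → best response Monitor.
Defender against (Monitor, Decoy): payoffs 2, -1 → best response Monitor.
Defender against (Decoy, Monitor): payoffs -3, 4 → best response Decoy.
Defender against (Decoy, Decoy): payoffs 0, 5 → best response Decoy.
Attacker against (Monitor, Monitor): payoffs -3, 0, -2 → best response Monitor.
Attacker against (Monitor, Decoy): payoffs -4, -2, -5 → best response Monitor.
Attacker against (Decoy, Monitor): payoffs 5, 4, -3 → best response Patch.
Attacker against (Decoy, Decoy): payoffs -5, 4, -1 → best response Monitor.
Auditor against (Monitor, Patch): payoffs 0, -1 → best response Monitor.
Auditor against (Monitor, Monitor): payoffs 4, 5 → best response Decoy.
Auditor against (Monitor, Decoy): payoffs 1, -4 → best response Monitor.
Auditor against (Decoy, Patch): payoffs 3, -1 → best response Monitor.
Auditor against (Decoy, Monitor): payoffs 5, -3 → best response Monitor.
Auditor against (Decoy, Decoy): payoffs 4, -5 → best response Monitor.
Mutual best responses: (Monitor, Monitor, Decoy); (Decoy, Patch, Monitor).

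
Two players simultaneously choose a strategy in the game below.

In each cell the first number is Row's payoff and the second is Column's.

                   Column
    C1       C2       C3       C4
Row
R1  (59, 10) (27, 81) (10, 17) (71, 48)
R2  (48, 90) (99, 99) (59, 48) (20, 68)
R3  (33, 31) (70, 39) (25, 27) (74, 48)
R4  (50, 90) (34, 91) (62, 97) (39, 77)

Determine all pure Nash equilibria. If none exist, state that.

The pure Nash equilibria are (R2, C2), (R3, C4), (R4, C3).

(R1, C1): Column can switch to C2 (10 → 81). Not NE.
(R1, C2): Row can switch to R2 (27 → 99). Not NE.
(R1, C3): Row can switch to R2 (10 → 59). Not NE.
(R1, C4): Row can switch to R3 (71 → 74). Not NE.
(R2, C1): Row can switch to R1 (48 → 59). Not NE.
(R2, C2): Row gets 99, best alternative 70; Column gets 99, best alternative 90. No profitable deviation — NE.
(R2, C3): Row can switch to R4 (59 → 62). Not NE.
(R2, C4): Row can switch to R1 (20 → 71). Not NE.
(R3, C1): Row can switch to R1 (33 → 59). Not NE.
(R3, C2): Row can switch to R2 (70 → 99). Not NE.
(R3, C3): Row can switch to R2 (25 → 59). Not NE.
(R3, C4): Row gets 74, best alternative 71; Column gets 48, best alternative 39. No profitable deviation — NE.
(R4, C1): Row can switch to R1 (50 → 59). Not NE.
(R4, C2): Row can switch to R2 (34 → 99). Not NE.
(R4, C3): Row gets 62, best alternative 59; Column gets 97, best alternative 91. No profitable deviation — NE.
(The remaining 1 profile has a profitable deviation by the same check.)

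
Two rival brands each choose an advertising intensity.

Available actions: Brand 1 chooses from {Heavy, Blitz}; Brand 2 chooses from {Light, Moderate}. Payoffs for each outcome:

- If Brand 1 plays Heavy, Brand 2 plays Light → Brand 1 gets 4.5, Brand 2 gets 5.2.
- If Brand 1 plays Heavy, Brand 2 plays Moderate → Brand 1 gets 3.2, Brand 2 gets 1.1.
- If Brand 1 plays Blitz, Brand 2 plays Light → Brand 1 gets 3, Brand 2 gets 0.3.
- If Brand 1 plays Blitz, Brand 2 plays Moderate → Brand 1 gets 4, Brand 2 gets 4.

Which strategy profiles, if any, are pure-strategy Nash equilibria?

The pure Nash equilibria are (Heavy, Light), (Blitz, Moderate).

For each player, find the best response to each opponent profile; mutual best responses are the pure NE.
Brand 1 against Light: payoffs 4.5, 3 → best response Heavy.
Brand 1 against Moderate: payoffs 3.2, 4 → best response Blitz.
Brand 2 against Heavy: payoffs 5.2, 1.1 → best response Light.
Brand 2 against Blitz: payoffs 0.3, 4 → best response Moderate.
Mutual best responses: (Heavy, Light); (Blitz, Moderate).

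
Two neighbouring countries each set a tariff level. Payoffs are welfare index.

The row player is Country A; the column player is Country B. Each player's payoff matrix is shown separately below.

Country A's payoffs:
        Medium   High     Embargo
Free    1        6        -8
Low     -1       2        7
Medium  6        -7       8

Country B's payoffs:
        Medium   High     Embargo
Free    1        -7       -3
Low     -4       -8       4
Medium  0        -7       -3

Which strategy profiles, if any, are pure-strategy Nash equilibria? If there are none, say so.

The unique pure-strategy Nash equilibrium is (Medium, Medium).

(Free, Medium): Country A can switch to Medium (1 → 6). Not NE.
(Free, High): Country B can switch to Medium (-7 → 1). Not NE.
(Free, Embargo): Country A can switch to Low (-8 → 7). Not NE.
(Low, Medium): Country A can switch to Free (-1 → 1). Not NE.
(Low, High): Country A can switch to Free (2 → 6). Not NE.
(Low, Embargo): Country A can switch to Medium (7 → 8). Not NE.
(Medium, Medium): Country A gets 6, best alternative 1; Country B gets 0, best alternative -3. No profitable deviation — NE.
(The remaining 2 profiles each have a profitable deviation by the same check.)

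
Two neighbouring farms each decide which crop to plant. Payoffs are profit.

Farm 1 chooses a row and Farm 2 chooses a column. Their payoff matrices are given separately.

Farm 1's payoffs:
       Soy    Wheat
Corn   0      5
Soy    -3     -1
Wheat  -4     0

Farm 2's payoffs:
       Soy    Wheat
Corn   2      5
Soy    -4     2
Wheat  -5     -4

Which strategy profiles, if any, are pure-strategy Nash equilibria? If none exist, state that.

(Corn, Soy): Farm 2 can switch to Wheat (2 → 5). Not NE.
(Corn, Wheat): Farm 1 gets 5, best alternative 0; Farm 2 gets 5, best alternative 2. No profitable deviation — NE.
(Soy, Soy): Farm 1 can switch to Corn (-3 → 0). Not NE.
(Soy, Wheat): Farm 1 can switch to Corn (-1 → 5). Not NE.
(Wheat, Soy): Farm 1 can switch to Corn (-4 → 0). Not NE.
(Wheat, Wheat): Farm 1 can switch to Corn (0 → 5). Not NE.

The unique pure-strategy Nash equilibrium is (Corn, Wheat).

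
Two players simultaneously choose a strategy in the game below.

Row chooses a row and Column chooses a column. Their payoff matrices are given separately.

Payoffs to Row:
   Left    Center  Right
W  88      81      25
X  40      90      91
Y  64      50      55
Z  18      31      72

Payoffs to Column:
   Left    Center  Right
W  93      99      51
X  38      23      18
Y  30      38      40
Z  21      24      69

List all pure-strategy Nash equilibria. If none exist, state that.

none

Row against Left: payoffs 88, 40, 64, 18 → best response W.
Row against Center: payoffs 81, 90, 50, 31 → best response X.
Row against Right: payoffs 25, 91, 55, 72 → best response X.
Column against W: payoffs 93, 99, 51 → best response Center.
Column against X: payoffs 38, 23, 18 → best response Left.
Column against Y: payoffs 30, 38, 40 → best response Right.
Column against Z: payoffs 21, 24, 69 → best response Right.
No profile is a mutual best response for all players.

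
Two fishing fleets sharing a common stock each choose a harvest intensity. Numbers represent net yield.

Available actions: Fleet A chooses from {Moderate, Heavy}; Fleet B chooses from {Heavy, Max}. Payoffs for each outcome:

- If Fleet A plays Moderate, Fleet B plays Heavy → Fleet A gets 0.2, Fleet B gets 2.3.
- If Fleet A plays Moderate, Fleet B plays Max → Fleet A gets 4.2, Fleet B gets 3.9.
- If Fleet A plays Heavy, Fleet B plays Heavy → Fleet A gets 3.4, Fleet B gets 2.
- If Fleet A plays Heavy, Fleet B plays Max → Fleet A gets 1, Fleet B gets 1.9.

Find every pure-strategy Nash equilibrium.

(Moderate, Heavy): Fleet A can switch to Heavy (0.2 → 3.4). Not NE.
(Moderate, Max): Fleet A gets 4.2, best alternative 1; Fleet B gets 3.9, best alternative 2.3. No profitable deviation — NE.
(Heavy, Heavy): Fleet A gets 3.4, best alternative 0.2; Fleet B gets 2, best alternative 1.9. No profitable deviation — NE.
(Heavy, Max): Fleet A can switch to Moderate (1 → 4.2). Not NE.

(Moderate, Max) and (Heavy, Heavy)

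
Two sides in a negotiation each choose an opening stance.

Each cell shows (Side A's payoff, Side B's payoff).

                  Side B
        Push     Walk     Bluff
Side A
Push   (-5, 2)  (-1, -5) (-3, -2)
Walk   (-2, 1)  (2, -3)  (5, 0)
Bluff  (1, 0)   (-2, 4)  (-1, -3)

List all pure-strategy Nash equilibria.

(Push, Push): Side A can switch to Walk (-5 → -2). Not NE.
(Push, Walk): Side A can switch to Walk (-1 → 2). Not NE.
(Push, Bluff): Side A can switch to Walk (-3 → 5). Not NE.
(Walk, Push): Side A can switch to Bluff (-2 → 1). Not NE.
(Walk, Walk): Side B can switch to Push (-3 → 1). Not NE.
(Walk, Bluff): Side B can switch to Push (0 → 1). Not NE.
(Bluff, Push): Side B can switch to Walk (0 → 4). Not NE.
(Bluff, Walk): Side A can switch to Push (-2 → -1). Not NE.
(The remaining 1 profile has a profitable deviation by the same check.)

No pure-strategy Nash equilibrium.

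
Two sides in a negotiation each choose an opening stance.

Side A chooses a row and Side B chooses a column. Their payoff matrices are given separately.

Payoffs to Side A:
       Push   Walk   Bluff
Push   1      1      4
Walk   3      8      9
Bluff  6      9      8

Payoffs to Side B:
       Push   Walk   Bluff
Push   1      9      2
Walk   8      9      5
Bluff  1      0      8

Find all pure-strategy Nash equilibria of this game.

Mark each player's best response to every combination of opponents' strategies; a profile where every player is best-responding is a pure Nash equilibrium.
Side A against Push: payoffs 1, 3, 6 → best response Bluff.
Side A against Walk: payoffs 1, 8, 9 → best response Bluff.
Side A against Bluff: payoffs 4, 9, 8 → best response Walk.
Side B against Push: payoffs 1, 9, 2 → best response Walk.
Side B against Walk: payoffs 8, 9, 5 → best response Walk.
Side B against Bluff: payoffs 1, 0, 8 → best response Bluff.
No profile is a mutual best response for all players.

There is no pure-strategy Nash equilibrium.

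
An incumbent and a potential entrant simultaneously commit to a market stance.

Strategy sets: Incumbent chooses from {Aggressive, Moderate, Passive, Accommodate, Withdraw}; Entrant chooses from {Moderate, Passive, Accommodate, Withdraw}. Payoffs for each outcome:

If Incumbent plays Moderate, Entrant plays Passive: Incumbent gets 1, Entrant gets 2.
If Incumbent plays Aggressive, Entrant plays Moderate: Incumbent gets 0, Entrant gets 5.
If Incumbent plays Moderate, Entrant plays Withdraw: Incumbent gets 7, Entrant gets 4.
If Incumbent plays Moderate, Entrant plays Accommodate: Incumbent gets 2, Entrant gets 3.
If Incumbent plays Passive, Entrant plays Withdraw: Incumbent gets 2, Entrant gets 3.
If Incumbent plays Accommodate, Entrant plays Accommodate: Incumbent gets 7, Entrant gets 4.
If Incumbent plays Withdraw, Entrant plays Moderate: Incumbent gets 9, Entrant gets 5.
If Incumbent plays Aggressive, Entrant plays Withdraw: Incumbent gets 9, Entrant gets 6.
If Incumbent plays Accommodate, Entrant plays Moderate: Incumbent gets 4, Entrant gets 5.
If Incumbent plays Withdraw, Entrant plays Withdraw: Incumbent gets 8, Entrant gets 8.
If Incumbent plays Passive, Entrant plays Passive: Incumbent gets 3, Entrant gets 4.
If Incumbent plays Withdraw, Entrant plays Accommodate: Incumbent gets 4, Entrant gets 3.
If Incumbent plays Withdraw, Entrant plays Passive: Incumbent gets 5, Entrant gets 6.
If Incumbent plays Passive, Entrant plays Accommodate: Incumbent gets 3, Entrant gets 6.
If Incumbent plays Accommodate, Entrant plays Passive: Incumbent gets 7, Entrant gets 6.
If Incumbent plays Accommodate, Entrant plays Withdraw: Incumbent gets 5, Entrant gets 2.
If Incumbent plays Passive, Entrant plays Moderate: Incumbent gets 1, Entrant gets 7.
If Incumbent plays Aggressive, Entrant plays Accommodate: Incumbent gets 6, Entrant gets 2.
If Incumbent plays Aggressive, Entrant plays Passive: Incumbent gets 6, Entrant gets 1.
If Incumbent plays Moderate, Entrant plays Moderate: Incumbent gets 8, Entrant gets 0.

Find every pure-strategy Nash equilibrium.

Incumbent against Moderate: payoffs 0, 8, 1, 4, 9 → best response Withdraw.
Incumbent against Passive: payoffs 6, 1, 3, 7, 5 → best response Accommodate.
Incumbent against Accommodate: payoffs 6, 2, 3, 7, 4 → best response Accommodate.
Incumbent against Withdraw: payoffs 9, 7, 2, 5, 8 → best response Aggressive.
Entrant against Aggressive: payoffs 5, 1, 2, 6 → best response Withdraw.
Entrant against Moderate: payoffs 0, 2, 3, 4 → best response Withdraw.
Entrant against Passive: payoffs 7, 4, 6, 3 → best response Moderate.
Entrant against Accommodate: payoffs 5, 6, 4, 2 → best response Passive.
Entrant against Withdraw: payoffs 5, 6, 3, 8 → best response Withdraw.
Mutual best responses: (Aggressive, Withdraw); (Accommodate, Passive).

The pure Nash equilibria are (Aggressive, Withdraw) and (Accommodate, Passive).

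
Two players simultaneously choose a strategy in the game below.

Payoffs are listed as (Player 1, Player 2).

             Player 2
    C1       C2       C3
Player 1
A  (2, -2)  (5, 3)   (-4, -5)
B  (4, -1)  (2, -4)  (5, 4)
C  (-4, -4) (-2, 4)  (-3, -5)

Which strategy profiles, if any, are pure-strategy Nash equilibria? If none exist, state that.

(A, C1): Player 1 can switch to B (2 → 4). Not NE.
(A, C2): Player 1 gets 5, best alternative 2; Player 2 gets 3, best alternative -2. No profitable deviation — NE.
(A, C3): Player 1 can switch to B (-4 → 5). Not NE.
(B, C1): Player 2 can switch to C3 (-1 → 4). Not NE.
(B, C2): Player 1 can switch to A (2 → 5). Not NE.
(B, C3): Player 1 gets 5, best alternative -3; Player 2 gets 4, best alternative -1. No profitable deviation — NE.
(C, C1): Player 1 can switch to A (-4 → 2). Not NE.
(C, C2): Player 1 can switch to A (-2 → 5). Not NE.
(C, C3): Player 1 can switch to B (-3 → 5). Not NE.

Pure-strategy Nash equilibria: (A, C2); (B, C3)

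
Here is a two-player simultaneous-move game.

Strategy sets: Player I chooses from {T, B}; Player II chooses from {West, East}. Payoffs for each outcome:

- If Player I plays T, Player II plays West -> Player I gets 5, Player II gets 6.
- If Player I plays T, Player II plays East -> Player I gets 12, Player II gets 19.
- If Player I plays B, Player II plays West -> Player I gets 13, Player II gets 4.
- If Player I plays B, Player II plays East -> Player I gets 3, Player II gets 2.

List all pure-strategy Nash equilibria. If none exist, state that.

Pure-strategy Nash equilibria: (T, East) and (B, West)

Check each profile: it is a Nash equilibrium iff no player can strictly gain by switching unilaterally.
(T, West): Player I can switch to B (5 → 13). Not NE.
(T, East): Player I gets 12, best alternative 3; Player II gets 19, best alternative 6. No profitable deviation — NE.
(B, West): Player I gets 13, best alternative 5; Player II gets 4, best alternative 2. No profitable deviation — NE.
(B, East): Player I can switch to T (3 → 12). Not NE.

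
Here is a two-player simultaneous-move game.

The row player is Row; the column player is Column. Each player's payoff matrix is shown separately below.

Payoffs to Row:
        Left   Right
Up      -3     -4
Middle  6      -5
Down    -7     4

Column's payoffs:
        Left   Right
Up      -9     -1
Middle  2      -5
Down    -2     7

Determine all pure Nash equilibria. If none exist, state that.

The pure Nash equilibria are (Middle, Left), (Down, Right).

(Up, Left): Row can switch to Middle (-3 → 6). Not NE.
(Up, Right): Row can switch to Down (-4 → 4). Not NE.
(Middle, Left): Row gets 6, best alternative -3; Column gets 2, best alternative -5. No profitable deviation — NE.
(Middle, Right): Row can switch to Up (-5 → -4). Not NE.
(Down, Left): Row can switch to Up (-7 → -3). Not NE.
(Down, Right): Row gets 4, best alternative -4; Column gets 7, best alternative -2. No profitable deviation — NE.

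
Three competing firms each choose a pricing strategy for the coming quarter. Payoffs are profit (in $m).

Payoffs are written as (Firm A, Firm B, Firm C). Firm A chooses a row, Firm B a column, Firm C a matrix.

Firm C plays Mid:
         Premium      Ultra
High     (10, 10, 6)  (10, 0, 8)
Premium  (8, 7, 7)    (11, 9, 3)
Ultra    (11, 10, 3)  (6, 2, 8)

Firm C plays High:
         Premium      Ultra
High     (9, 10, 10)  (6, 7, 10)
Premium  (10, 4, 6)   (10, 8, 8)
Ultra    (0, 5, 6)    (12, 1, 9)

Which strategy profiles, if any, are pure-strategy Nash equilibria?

There is no pure-strategy Nash equilibrium.

Firm A against (Premium, Mid): payoffs 10, 8, 11 → best response Ultra.
Firm A against (Premium, High): payoffs 9, 10, 0 → best response Premium.
Firm A against (Ultra, Mid): payoffs 10, 11, 6 → best response Premium.
Firm A against (Ultra, High): payoffs 6, 10, 12 → best response Ultra.
Firm B against (High, Mid): payoffs 10, 0 → best response Premium.
Firm B against (High, High): payoffs 10, 7 → best response Premium.
Firm B against (Premium, Mid): payoffs 7, 9 → best response Ultra.
Firm B against (Premium, High): payoffs 4, 8 → best response Ultra.
Firm B against (Ultra, Mid): payoffs 10, 2 → best response Premium.
Firm B against (Ultra, High): payoffs 5, 1 → best response Premium.
Firm C against (High, Premium): payoffs 6, 10 → best response High.
Firm C against (High, Ultra): payoffs 8, 10 → best response High.
Firm C against (Premium, Premium): payoffs 7, 6 → best response Mid.
Firm C against (Premium, Ultra): payoffs 3, 8 → best response High.
Firm C against (Ultra, Premium): payoffs 3, 6 → best response High.
Firm C against (Ultra, Ultra): payoffs 8, 9 → best response High.
No profile is a mutual best response for all players.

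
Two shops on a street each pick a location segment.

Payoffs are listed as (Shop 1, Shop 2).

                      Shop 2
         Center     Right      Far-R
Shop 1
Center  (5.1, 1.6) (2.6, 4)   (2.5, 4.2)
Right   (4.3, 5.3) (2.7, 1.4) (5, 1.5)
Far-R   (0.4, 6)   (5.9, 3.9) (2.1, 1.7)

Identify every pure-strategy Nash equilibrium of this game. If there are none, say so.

Shop 1 against Center: payoffs 5.1, 4.3, 0.4 → best response Center.
Shop 1 against Right: payoffs 2.6, 2.7, 5.9 → best response Far-R.
Shop 1 against Far-R: payoffs 2.5, 5, 2.1 → best response Right.
Shop 2 against Center: payoffs 1.6, 4, 4.2 → best response Far-R.
Shop 2 against Right: payoffs 5.3, 1.4, 1.5 → best response Center.
Shop 2 against Far-R: payoffs 6, 3.9, 1.7 → best response Center.
No profile is a mutual best response for all players.

This game has no pure Nash equilibrium.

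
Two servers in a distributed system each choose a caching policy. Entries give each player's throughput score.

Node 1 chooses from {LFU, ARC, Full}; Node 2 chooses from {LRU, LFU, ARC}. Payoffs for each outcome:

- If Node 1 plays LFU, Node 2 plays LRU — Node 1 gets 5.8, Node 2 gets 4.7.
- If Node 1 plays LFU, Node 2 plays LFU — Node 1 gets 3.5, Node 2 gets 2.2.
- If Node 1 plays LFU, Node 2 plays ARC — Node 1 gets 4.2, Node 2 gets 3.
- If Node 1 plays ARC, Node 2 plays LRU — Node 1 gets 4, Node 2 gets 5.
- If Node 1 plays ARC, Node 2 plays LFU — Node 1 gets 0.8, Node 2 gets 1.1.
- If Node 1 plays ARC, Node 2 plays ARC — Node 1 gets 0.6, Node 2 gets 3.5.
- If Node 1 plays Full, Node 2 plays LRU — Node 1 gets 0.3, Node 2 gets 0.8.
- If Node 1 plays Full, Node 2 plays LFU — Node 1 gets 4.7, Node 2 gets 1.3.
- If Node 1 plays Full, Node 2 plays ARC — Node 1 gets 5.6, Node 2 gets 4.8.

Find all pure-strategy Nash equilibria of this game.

For each player, find the best response to each opponent profile; mutual best responses are the pure NE.
Node 1 against LRU: payoffs 5.8, 4, 0.3 → best response LFU.
Node 1 against LFU: payoffs 3.5, 0.8, 4.7 → best response Full.
Node 1 against ARC: payoffs 4.2, 0.6, 5.6 → best response Full.
Node 2 against LFU: payoffs 4.7, 2.2, 3 → best response LRU.
Node 2 against ARC: payoffs 5, 1.1, 3.5 → best response LRU.
Node 2 against Full: payoffs 0.8, 1.3, 4.8 → best response ARC.
Mutual best responses: (LFU, LRU); (Full, ARC).

Pure-strategy Nash equilibria: (LFU, LRU); (Full, ARC)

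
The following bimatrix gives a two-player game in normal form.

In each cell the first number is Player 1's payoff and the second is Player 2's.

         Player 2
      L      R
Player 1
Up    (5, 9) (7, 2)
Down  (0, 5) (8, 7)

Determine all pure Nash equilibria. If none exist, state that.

(Up, L): Player 1 gets 5, best alternative 0; Player 2 gets 9, best alternative 2. No profitable deviation — NE.
(Up, R): Player 1 can switch to Down (7 → 8). Not NE.
(Down, L): Player 1 can switch to Up (0 → 5). Not NE.
(Down, R): Player 1 gets 8, best alternative 7; Player 2 gets 7, best alternative 5. No profitable deviation — NE.

Pure-strategy Nash equilibria: (Up, L); (Down, R)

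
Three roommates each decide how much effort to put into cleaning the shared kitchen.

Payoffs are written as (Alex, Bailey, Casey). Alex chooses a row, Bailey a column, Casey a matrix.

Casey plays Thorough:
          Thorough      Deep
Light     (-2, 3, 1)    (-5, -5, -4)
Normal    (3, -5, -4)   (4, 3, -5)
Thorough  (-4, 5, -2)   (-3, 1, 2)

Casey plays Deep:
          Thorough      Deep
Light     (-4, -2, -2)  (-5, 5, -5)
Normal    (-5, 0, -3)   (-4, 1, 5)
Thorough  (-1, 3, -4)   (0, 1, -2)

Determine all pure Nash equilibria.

Check each profile: it is a Nash equilibrium iff no player can strictly gain by switching unilaterally.
(Light, Thorough, Thorough): Alex can switch to Normal (-2 → 3). Not NE.
(Light, Thorough, Deep): Alex can switch to Thorough (-4 → -1). Not NE.
(Light, Deep, Thorough): Alex can switch to Normal (-5 → 4). Not NE.
(Light, Deep, Deep): Alex can switch to Normal (-5 → -4). Not NE.
(Normal, Thorough, Thorough): Bailey can switch to Deep (-5 → 3). Not NE.
(Normal, Thorough, Deep): Alex can switch to Light (-5 → -4). Not NE.
(The remaining 6 profiles each have a profitable deviation by the same check.)

No pure-strategy Nash equilibrium.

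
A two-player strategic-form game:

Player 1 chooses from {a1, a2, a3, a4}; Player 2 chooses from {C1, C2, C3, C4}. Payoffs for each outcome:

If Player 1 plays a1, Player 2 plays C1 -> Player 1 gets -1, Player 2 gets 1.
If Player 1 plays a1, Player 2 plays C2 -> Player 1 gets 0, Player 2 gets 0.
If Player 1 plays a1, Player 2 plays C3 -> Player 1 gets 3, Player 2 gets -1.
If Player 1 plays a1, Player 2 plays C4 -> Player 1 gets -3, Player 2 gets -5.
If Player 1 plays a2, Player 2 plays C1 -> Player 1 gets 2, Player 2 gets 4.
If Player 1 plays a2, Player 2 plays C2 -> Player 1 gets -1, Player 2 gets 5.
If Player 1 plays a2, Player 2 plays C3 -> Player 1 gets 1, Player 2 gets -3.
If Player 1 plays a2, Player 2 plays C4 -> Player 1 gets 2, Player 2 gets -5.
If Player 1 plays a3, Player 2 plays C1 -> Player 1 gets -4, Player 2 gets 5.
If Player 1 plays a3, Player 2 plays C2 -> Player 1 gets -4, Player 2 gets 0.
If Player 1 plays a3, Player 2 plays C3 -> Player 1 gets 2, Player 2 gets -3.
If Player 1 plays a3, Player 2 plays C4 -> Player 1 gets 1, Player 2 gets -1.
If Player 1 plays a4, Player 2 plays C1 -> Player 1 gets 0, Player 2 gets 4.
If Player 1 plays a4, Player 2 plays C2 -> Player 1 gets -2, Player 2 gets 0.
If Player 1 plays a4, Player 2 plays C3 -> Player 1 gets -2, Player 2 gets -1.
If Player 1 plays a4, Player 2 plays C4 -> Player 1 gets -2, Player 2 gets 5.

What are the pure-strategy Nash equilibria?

none

(a1, C1): Player 1 can switch to a2 (-1 → 2). Not NE.
(a1, C2): Player 2 can switch to C1 (0 → 1). Not NE.
(a1, C3): Player 2 can switch to C1 (-1 → 1). Not NE.
(a1, C4): Player 1 can switch to a2 (-3 → 2). Not NE.
(a2, C1): Player 2 can switch to C2 (4 → 5). Not NE.
(a2, C2): Player 1 can switch to a1 (-1 → 0). Not NE.
(a2, C3): Player 1 can switch to a1 (1 → 3). Not NE.
(a2, C4): Player 2 can switch to C1 (-5 → 4). Not NE.
(a3, C1): Player 1 can switch to a1 (-4 → -1). Not NE.
(a3, C2): Player 1 can switch to a1 (-4 → 0). Not NE.
(a3, C3): Player 1 can switch to a1 (2 → 3). Not NE.
(a3, C4): Player 1 can switch to a2 (1 → 2). Not NE.
(The remaining 4 profiles each have a profitable deviation by the same check.)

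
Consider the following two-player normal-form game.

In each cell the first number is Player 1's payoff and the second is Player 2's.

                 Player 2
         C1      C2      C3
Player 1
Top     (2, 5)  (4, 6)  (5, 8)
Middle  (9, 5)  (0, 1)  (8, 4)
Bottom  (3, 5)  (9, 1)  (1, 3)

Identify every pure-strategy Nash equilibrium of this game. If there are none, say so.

(Top, C1): Player 1 can switch to Middle (2 → 9). Not NE.
(Top, C2): Player 1 can switch to Bottom (4 → 9). Not NE.
(Top, C3): Player 1 can switch to Middle (5 → 8). Not NE.
(Middle, C1): Player 1 gets 9, best alternative 3; Player 2 gets 5, best alternative 4. No profitable deviation — NE.
(Middle, C2): Player 1 can switch to Top (0 → 4). Not NE.
(Middle, C3): Player 2 can switch to C1 (4 → 5). Not NE.
(Bottom, C1): Player 1 can switch to Middle (3 → 9). Not NE.
(Bottom, C2): Player 2 can switch to C1 (1 → 5). Not NE.
(Bottom, C3): Player 1 can switch to Top (1 → 5). Not NE.

(Middle, C1)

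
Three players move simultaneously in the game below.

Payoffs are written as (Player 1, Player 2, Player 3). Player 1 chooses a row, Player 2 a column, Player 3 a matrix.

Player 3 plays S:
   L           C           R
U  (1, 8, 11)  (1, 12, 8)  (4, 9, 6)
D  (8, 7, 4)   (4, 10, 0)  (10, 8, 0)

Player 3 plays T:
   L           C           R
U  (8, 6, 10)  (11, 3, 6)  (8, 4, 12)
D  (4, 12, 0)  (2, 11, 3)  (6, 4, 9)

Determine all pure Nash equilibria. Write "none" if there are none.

Player 1 against (L, S): payoffs 1, 8 → best response D.
Player 1 against (L, T): payoffs 8, 4 → best response U.
Player 1 against (C, S): payoffs 1, 4 → best response D.
Player 1 against (C, T): payoffs 11, 2 → best response U.
Player 1 against (R, S): payoffs 4, 10 → best response D.
Player 1 against (R, T): payoffs 8, 6 → best response U.
Player 2 against (U, S): payoffs 8, 12, 9 → best response C.
Player 2 against (U, T): payoffs 6, 3, 4 → best response L.
Player 2 against (D, S): payoffs 7, 10, 8 → best response C.
Player 2 against (D, T): payoffs 12, 11, 4 → best response L.
Player 3 against (U, L): payoffs 11, 10 → best response S.
Player 3 against (U, C): payoffs 8, 6 → best response S.
Player 3 against (U, R): payoffs 6, 12 → best response T.
Player 3 against (D, L): payoffs 4, 0 → best response S.
Player 3 against (D, C): payoffs 0, 3 → best response T.
Player 3 against (D, R): payoffs 0, 9 → best response T.
No profile is a mutual best response for all players.

This game has no pure Nash equilibrium.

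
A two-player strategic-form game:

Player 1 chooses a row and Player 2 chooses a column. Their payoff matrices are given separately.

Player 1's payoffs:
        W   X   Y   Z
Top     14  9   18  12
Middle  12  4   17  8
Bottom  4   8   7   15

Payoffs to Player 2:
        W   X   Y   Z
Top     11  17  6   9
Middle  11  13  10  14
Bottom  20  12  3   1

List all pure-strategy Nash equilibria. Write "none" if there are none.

Check each profile: it is a Nash equilibrium iff no player can strictly gain by switching unilaterally.
(Top, W): Player 2 can switch to X (11 → 17). Not NE.
(Top, X): Player 1 gets 9, best alternative 8; Player 2 gets 17, best alternative 11. No profitable deviation — NE.
(Top, Y): Player 2 can switch to W (6 → 11). Not NE.
(Top, Z): Player 1 can switch to Bottom (12 → 15). Not NE.
(Middle, W): Player 1 can switch to Top (12 → 14). Not NE.
(Middle, X): Player 1 can switch to Top (4 → 9). Not NE.
(Middle, Y): Player 1 can switch to Top (17 → 18). Not NE.
(Middle, Z): Player 1 can switch to Top (8 → 12). Not NE.
(Bottom, W): Player 1 can switch to Top (4 → 14). Not NE.
(Bottom, X): Player 1 can switch to Top (8 → 9). Not NE.
(Bottom, Y): Player 1 can switch to Top (7 → 18). Not NE.
(Bottom, Z): Player 2 can switch to W (1 → 20). Not NE.

The unique pure-strategy Nash equilibrium is (Top, X).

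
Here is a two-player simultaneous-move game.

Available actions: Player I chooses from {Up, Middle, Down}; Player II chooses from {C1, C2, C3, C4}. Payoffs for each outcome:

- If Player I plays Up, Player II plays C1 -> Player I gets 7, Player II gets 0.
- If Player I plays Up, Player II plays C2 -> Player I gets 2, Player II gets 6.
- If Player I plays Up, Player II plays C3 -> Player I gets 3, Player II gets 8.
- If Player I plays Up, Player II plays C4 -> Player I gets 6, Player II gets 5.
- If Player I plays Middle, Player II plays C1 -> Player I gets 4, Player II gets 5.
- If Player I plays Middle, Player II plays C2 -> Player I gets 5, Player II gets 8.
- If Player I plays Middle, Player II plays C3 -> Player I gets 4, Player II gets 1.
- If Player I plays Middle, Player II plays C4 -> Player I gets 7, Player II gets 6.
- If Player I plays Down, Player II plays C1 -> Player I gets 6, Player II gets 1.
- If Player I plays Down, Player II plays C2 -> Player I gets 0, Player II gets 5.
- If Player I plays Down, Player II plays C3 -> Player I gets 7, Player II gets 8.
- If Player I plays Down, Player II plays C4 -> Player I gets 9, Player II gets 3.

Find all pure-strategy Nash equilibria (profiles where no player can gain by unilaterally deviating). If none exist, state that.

(Middle, C2), (Down, C3)

Mark each player's best response to every combination of opponents' strategies; a profile where every player is best-responding is a pure Nash equilibrium.
Player I against C1: payoffs 7, 4, 6 → best response Up.
Player I against C2: payoffs 2, 5, 0 → best response Middle.
Player I against C3: payoffs 3, 4, 7 → best response Down.
Player I against C4: payoffs 6, 7, 9 → best response Down.
Player II against Up: payoffs 0, 6, 8, 5 → best response C3.
Player II against Middle: payoffs 5, 8, 1, 6 → best response C2.
Player II against Down: payoffs 1, 5, 8, 3 → best response C3.
Mutual best responses: (Middle, C2); (Down, C3).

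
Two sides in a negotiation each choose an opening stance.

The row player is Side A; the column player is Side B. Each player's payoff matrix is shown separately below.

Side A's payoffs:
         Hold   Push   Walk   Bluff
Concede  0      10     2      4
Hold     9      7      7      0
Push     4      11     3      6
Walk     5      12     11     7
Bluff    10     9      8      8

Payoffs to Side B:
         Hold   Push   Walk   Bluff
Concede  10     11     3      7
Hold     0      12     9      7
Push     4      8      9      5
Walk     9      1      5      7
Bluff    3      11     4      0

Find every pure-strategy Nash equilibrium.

(Concede, Hold): Side A can switch to Hold (0 → 9). Not NE.
(Concede, Push): Side A can switch to Push (10 → 11). Not NE.
(Concede, Walk): Side A can switch to Hold (2 → 7). Not NE.
(Concede, Bluff): Side A can switch to Push (4 → 6). Not NE.
(Hold, Hold): Side A can switch to Bluff (9 → 10). Not NE.
(Hold, Push): Side A can switch to Concede (7 → 10). Not NE.
(Hold, Walk): Side A can switch to Walk (7 → 11). Not NE.
(Hold, Bluff): Side A can switch to Concede (0 → 4). Not NE.
(Push, Hold): Side A can switch to Hold (4 → 9). Not NE.
(Push, Push): Side A can switch to Walk (11 → 12). Not NE.
(Push, Walk): Side A can switch to Hold (3 → 7). Not NE.
(Push, Bluff): Side A can switch to Walk (6 → 7). Not NE.
(The remaining 8 profiles each have a profitable deviation by the same check.)

none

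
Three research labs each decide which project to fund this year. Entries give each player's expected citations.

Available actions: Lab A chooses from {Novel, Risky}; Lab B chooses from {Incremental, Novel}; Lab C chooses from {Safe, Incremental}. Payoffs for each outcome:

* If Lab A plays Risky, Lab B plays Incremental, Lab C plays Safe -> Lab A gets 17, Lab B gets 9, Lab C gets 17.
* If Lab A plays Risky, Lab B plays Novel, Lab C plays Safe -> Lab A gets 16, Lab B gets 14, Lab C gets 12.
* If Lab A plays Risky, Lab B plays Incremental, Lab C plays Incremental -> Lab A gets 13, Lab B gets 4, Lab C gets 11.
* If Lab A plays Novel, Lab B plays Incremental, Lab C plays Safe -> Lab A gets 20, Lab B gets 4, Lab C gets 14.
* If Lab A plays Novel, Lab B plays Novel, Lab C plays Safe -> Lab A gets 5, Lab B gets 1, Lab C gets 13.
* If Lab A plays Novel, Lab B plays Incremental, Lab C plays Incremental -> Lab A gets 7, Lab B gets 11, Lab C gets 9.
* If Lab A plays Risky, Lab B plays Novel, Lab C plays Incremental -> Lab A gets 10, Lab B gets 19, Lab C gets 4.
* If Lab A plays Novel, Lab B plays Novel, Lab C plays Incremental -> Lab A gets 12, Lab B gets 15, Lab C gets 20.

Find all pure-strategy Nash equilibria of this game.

Pure-strategy Nash equilibria: (Novel, Incremental, Safe); (Novel, Novel, Incremental); (Risky, Novel, Safe)

(Novel, Incremental, Safe): Lab A gets 20, best alternative 17; Lab B gets 4, best alternative 1; Lab C gets 14, best alternative 9. No profitable deviation — NE.
(Novel, Incremental, Incremental): Lab A can switch to Risky (7 → 13). Not NE.
(Novel, Novel, Safe): Lab A can switch to Risky (5 → 16). Not NE.
(Novel, Novel, Incremental): Lab A gets 12, best alternative 10; Lab B gets 15, best alternative 11; Lab C gets 20, best alternative 13. No profitable deviation — NE.
(Risky, Incremental, Safe): Lab A can switch to Novel (17 → 20). Not NE.
(Risky, Incremental, Incremental): Lab B can switch to Novel (4 → 19). Not NE.
(Risky, Novel, Safe): Lab A gets 16, best alternative 5; Lab B gets 14, best alternative 9; Lab C gets 12, best alternative 4. No profitable deviation — NE.
(Risky, Novel, Incremental): Lab A can switch to Novel (10 → 12). Not NE.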